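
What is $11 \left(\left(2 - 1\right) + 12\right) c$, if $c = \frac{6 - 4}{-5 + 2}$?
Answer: $- \frac{286}{3} \approx -95.333$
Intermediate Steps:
$c = - \frac{2}{3}$ ($c = \frac{2}{-3} = 2 \left(- \frac{1}{3}\right) = - \frac{2}{3} \approx -0.66667$)
$11 \left(\left(2 - 1\right) + 12\right) c = 11 \left(\left(2 - 1\right) + 12\right) \left(- \frac{2}{3}\right) = 11 \left(1 + 12\right) \left(- \frac{2}{3}\right) = 11 \cdot 13 \left(- \frac{2}{3}\right) = 11 \left(- \frac{26}{3}\right) = - \frac{286}{3}$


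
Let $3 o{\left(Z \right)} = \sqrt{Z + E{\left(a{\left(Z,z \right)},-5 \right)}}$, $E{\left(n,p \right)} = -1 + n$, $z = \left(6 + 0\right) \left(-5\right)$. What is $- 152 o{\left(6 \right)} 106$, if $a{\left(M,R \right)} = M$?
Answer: $- \frac{16112 \sqrt{11}}{3} \approx -17813.0$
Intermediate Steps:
$z = -30$ ($z = 6 \left(-5\right) = -30$)
$o{\left(Z \right)} = \frac{\sqrt{-1 + 2 Z}}{3}$ ($o{\left(Z \right)} = \frac{\sqrt{Z + \left(-1 + Z\right)}}{3} = \frac{\sqrt{-1 + 2 Z}}{3}$)
$- 152 o{\left(6 \right)} 106 = - 152 \frac{\sqrt{-1 + 2 \cdot 6}}{3} \cdot 106 = - 152 \frac{\sqrt{-1 + 12}}{3} \cdot 106 = - 152 \frac{\sqrt{11}}{3} \cdot 106 = - \frac{152 \sqrt{11}}{3} \cdot 106 = - \frac{16112 \sqrt{11}}{3}$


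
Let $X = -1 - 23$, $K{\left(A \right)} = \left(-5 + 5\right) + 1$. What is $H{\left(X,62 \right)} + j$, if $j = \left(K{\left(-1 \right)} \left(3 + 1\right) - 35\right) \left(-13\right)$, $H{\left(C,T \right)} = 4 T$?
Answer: $651$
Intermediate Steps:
$K{\left(A \right)} = 1$ ($K{\left(A \right)} = 0 + 1 = 1$)
$X = -24$ ($X = -1 - 23 = -24$)
$j = 403$ ($j = \left(1 \left(3 + 1\right) - 35\right) \left(-13\right) = \left(1 \cdot 4 - 35\right) \left(-13\right) = \left(4 - 35\right) \left(-13\right) = \left(-31\right) \left(-13\right) = 403$)
$H{\left(X,62 \right)} + j = 4 \cdot 62 + 403 = 248 + 403 = 651$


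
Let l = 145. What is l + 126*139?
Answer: 17659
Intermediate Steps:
l + 126*139 = 145 + 126*139 = 145 + 17514 = 17659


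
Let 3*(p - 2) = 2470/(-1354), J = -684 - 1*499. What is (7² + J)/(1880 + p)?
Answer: -2303154/3821107 ≈ -0.60275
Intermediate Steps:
J = -1183 (J = -684 - 499 = -1183)
p = 2827/2031 (p = 2 + (2470/(-1354))/3 = 2 + (2470*(-1/1354))/3 = 2 + (⅓)*(-1235/677) = 2 - 1235/2031 = 2827/2031 ≈ 1.3919)
(7² + J)/(1880 + p) = (7² - 1183)/(1880 + 2827/2031) = (49 - 1183)/(3821107/2031) = -1134*2031/3821107 = -2303154/3821107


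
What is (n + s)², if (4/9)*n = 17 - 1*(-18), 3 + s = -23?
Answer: 44521/16 ≈ 2782.6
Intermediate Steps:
s = -26 (s = -3 - 23 = -26)
n = 315/4 (n = 9*(17 - 1*(-18))/4 = 9*(17 + 18)/4 = (9/4)*35 = 315/4 ≈ 78.750)
(n + s)² = (315/4 - 26)² = (211/4)² = 44521/16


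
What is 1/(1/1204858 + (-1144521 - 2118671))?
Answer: -1204858/3931682986735 ≈ -3.0645e-7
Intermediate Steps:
1/(1/1204858 + (-1144521 - 2118671)) = 1/(1/1204858 - 3263192) = 1/(-3931682986735/1204858) = -1204858/3931682986735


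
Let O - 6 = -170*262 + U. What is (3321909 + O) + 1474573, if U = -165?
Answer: 4751783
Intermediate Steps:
O = -44699 (O = 6 + (-170*262 - 165) = 6 + (-44540 - 165) = 6 - 44705 = -44699)
(3321909 + O) + 1474573 = (3321909 - 44699) + 1474573 = 3277210 + 1474573 = 4751783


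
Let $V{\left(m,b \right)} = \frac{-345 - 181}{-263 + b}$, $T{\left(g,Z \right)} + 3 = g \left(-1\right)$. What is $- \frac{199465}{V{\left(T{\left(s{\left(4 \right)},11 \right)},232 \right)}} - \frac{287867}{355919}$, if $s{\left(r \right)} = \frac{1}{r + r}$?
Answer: $- \frac{2200946301427}{187213394} \approx -11756.0$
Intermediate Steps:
$s{\left(r \right)} = \frac{1}{2 r}$
$T{\left(g,Z \right)} = -3 - g$ ($T{\left(g,Z \right)} = -3 + g \left(-1\right) = -3 - g$)
$V{\left(m,b \right)} = - \frac{526}{-263 + b}$
$- \frac{199465}{V{\left(T{\left(s{\left(4 \right)},11 \right)},232 \right)}} - \frac{287867}{355919} = - \frac{199465}{\left(-526\right) \frac{1}{-263 + 232}} - \frac{287867}{355919} = - \frac{199465}{\left(-526\right) \frac{1}{-31}} - \frac{287867}{355919} = - \frac{199465}{\left(-526\right) \left(- \frac{1}{31}\right)} - \frac{287867}{355919} = - \frac{199465}{\frac{526}{31}} - \frac{287867}{355919} = \left(-199465\right) \frac{31}{526} - \frac{287867}{355919} = - \frac{6183415}{526} - \frac{287867}{355919} = - \frac{2200946301427}{187213394}$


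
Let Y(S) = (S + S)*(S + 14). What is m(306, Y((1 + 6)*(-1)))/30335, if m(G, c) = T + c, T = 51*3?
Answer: 11/6067 ≈ 0.0018131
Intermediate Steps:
Y(S) = 2*S*(14 + S) (Y(S) = (2*S)*(14 + S) = 2*S*(14 + S))
T = 153
m(G, c) = 153 + c
m(306, Y((1 + 6)*(-1)))/30335 = (153 + 2*((1 + 6)*(-1))*(14 + (1 + 6)*(-1)))/30335 = (153 + 2*(7*(-1))*(14 + 7*(-1)))*(1/30335) = (153 + 2*(-7)*(14 - 7))*(1/30335) = (153 + 2*(-7)*7)*(1/30335) = (153 - 98)*(1/30335) = 55*(1/30335) = 11/6067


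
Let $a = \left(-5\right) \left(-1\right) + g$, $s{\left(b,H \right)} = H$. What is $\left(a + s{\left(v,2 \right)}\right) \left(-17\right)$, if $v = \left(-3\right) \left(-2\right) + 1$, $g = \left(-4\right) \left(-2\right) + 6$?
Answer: $-357$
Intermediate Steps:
$g = 14$ ($g = 8 + 6 = 14$)
$v = 7$ ($v = 6 + 1 = 7$)
$a = 19$ ($a = \left(-5\right) \left(-1\right) + 14 = 5 + 14 = 19$)
$\left(a + s{\left(v,2 \right)}\right) \left(-17\right) = \left(19 + 2\right) \left(-17\right) = 21 \left(-17\right) = -357$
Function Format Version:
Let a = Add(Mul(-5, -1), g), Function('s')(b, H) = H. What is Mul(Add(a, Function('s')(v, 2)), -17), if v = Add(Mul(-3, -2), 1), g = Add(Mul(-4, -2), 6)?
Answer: -357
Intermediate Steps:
g = 14 (g = Add(8, 6) = 14)
v = 7 (v = Add(6, 1) = 7)
a = 19 (a = Add(Mul(-5, -1), 14) = Add(5, 14) = 19)
Mul(Add(a, Function('s')(v, 2)), -17) = Mul(Add(19, 2), -17) = Mul(21, -17) = -357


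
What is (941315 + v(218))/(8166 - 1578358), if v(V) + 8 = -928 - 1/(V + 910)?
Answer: -1060747511/1771176576 ≈ -0.59889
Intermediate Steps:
v(V) = -936 - 1/(910 + V) (v(V) = -8 + (-928 - 1/(V + 910)) = -8 + (-928 - 1/(910 + V)) = -936 - 1/(910 + V))
(941315 + v(218))/(8166 - 1578358) = (941315 + (-851761 - 936*218)/(910 + 218))/(8166 - 1578358) = (941315 + (-851761 - 204048)/1128)/(-1570192) = (941315 + (1/1128)*(-1055809))*(-1/1570192) = (941315 - 1055809/1128)*(-1/1570192) = (1060747511/1128)*(-1/1570192) = -1060747511/1771176576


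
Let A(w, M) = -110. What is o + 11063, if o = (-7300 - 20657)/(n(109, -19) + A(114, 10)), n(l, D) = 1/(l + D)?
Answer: 112028767/9899 ≈ 11317.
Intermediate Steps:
n(l, D) = 1/(D + l)
o = 2516130/9899 (o = (-7300 - 20657)/(1/(-19 + 109) - 110) = -27957/(1/90 - 110) = -27957/(-9899/90) = -27957*(-90/9899) = 2516130/9899 ≈ 254.18)
o + 11063 = 2516130/9899 + 11063 = 112028767/9899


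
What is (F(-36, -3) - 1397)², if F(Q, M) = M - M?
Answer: 1951609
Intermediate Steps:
F(Q, M) = 0
(F(-36, -3) - 1397)² = (0 - 1397)² = (-1397)² = 1951609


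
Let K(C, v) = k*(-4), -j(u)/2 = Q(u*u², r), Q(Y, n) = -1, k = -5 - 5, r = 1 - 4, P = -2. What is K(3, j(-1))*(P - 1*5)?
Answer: -280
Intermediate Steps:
r = -3
k = -10
j(u) = 2 (j(u) = -2*(-1) = 2)
K(C, v) = 40 (K(C, v) = -10*(-4) = 40)
K(3, j(-1))*(P - 1*5) = 40*(-2 - 1*5) = 40*(-2 - 5) = 40*(-7) = -280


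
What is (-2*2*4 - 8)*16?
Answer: -384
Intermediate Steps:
(-2*2*4 - 8)*16 = (-4*4 - 8)*16 = (-16 - 8)*16 = -24*16 = -384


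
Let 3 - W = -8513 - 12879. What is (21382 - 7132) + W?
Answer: 35645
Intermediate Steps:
W = 21395 (W = 3 - (-8513 - 12879) = 3 - 1*(-21392) = 3 + 21392 = 21395)
(21382 - 7132) + W = (21382 - 7132) + 21395 = 14250 + 21395 = 35645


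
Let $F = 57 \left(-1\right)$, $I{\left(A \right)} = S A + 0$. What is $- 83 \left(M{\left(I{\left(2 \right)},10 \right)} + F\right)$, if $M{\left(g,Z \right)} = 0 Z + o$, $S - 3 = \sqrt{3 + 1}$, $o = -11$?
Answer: $5644$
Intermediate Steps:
$S = 5$ ($S = 3 + \sqrt{3 + 1} = 3 + \sqrt{4} = 3 + 2 = 5$)
$I{\left(A \right)} = 5 A$ ($I{\left(A \right)} = 5 A + 0 = 5 A$)
$M{\left(g,Z \right)} = -11$ ($M{\left(g,Z \right)} = 0 Z - 11 = 0 - 11 = -11$)
$F = -57$
$- 83 \left(M{\left(I{\left(2 \right)},10 \right)} + F\right) = - 83 \left(-11 - 57\right) = \left(-83\right) \left(-68\right) = 5644$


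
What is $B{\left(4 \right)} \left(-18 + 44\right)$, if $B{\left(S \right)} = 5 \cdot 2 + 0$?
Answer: $260$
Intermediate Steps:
$B{\left(S \right)} = 10$ ($B{\left(S \right)} = 10 + 0 = 10$)
$B{\left(4 \right)} \left(-18 + 44\right) = 10 \left(-18 + 44\right) = 10 \cdot 26 = 260$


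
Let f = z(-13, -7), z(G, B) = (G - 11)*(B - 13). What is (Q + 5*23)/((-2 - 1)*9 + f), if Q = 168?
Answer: 283/453 ≈ 0.62472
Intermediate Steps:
z(G, B) = (-13 + B)*(-11 + G) (z(G, B) = (-11 + G)*(-13 + B) = (-13 + B)*(-11 + G))
f = 480 (f = 143 - 13*(-13) - 11*(-7) - 7*(-13) = 143 + 169 + 77 + 91 = 480)
(Q + 5*23)/((-2 - 1)*9 + f) = (168 + 5*23)/((-2 - 1)*9 + 480) = (168 + 115)/(-3*9 + 480) = 283/(-27 + 480) = 283/453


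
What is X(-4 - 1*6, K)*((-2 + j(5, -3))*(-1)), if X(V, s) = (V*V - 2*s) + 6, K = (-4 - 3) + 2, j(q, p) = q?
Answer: -348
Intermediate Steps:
K = -5 (K = -7 + 2 = -5)
X(V, s) = 6 + V² - 2*s (X(V, s) = (V² - 2*s) + 6 = 6 + V² - 2*s)
X(-4 - 1*6, K)*((-2 + j(5, -3))*(-1)) = (6 + (-4 - 1*6)² - 2*(-5))*((-2 + 5)*(-1)) = (6 + (-4 - 6)² + 10)*(3*(-1)) = (6 + (-10)² + 10)*(-3) = (6 + 100 + 10)*(-3) = 116*(-3) = -348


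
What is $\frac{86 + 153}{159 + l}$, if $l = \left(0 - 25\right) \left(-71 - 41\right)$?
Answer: $\frac{239}{2959} \approx 0.08077$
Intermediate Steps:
$l = 2800$ ($l = \left(-25\right) \left(-112\right) = 2800$)
$\frac{86 + 153}{159 + l} = \frac{86 + 153}{159 + 2800} = \frac{1}{2959} \cdot 239 = \frac{239}{2959}$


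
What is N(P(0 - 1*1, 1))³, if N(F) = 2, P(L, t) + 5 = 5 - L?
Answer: 8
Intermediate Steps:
P(L, t) = -L (P(L, t) = -5 + (5 - L) = -L)
N(P(0 - 1*1, 1))³ = 2³ = 8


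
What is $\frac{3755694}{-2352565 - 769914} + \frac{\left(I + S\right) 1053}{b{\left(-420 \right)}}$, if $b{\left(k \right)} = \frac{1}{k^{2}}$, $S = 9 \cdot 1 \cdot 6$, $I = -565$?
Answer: $- \frac{296378965876090494}{3122479} \approx -9.4918 \cdot 10^{10}$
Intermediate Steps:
$S = 54$ ($S = 9 \cdot 6 = 54$)
$b{\left(k \right)} = \frac{1}{k^{2}}$
$\frac{3755694}{-2352565 - 769914} + \frac{\left(I + S\right) 1053}{b{\left(-420 \right)}} = \frac{3755694}{-2352565 - 769914} + \frac{\left(-565 + 54\right) 1053}{\frac{1}{176400}} = \frac{3755694}{-2352565 - 769914} + \left(-511\right) 1053 \frac{1}{\frac{1}{176400}} = \frac{3755694}{-3122479} - 94917841200 = 3755694 \left(- \frac{1}{3122479}\right) - 94917841200 = - \frac{3755694}{3122479} - 94917841200 = - \frac{296378965876090494}{3122479}$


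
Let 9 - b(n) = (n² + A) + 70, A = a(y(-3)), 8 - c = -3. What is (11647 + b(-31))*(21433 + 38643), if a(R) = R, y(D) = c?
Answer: 637646664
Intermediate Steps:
c = 11 (c = 8 - 1*(-3) = 8 + 3 = 11)
y(D) = 11
A = 11
b(n) = -72 - n² (b(n) = 9 - ((n² + 11) + 70) = 9 - ((11 + n²) + 70) = 9 - (81 + n²) = 9 + (-81 - n²) = -72 - n²)
(11647 + b(-31))*(21433 + 38643) = (11647 + (-72 - 1*(-31)²))*(21433 + 38643) = (11647 + (-72 - 1*961))*60076 = (11647 + (-72 - 961))*60076 = (11647 - 1033)*60076 = 10614*60076 = 637646664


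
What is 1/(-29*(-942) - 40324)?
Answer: -1/13006 ≈ -7.6888e-5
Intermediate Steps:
1/(-29*(-942) - 40324) = 1/(27318 - 40324) = 1/(-13006) = -1/13006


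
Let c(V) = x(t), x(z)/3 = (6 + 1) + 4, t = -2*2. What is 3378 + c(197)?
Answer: 3411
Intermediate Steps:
t = -4
x(z) = 33 (x(z) = 3*((6 + 1) + 4) = 3*(7 + 4) = 3*11 = 33)
c(V) = 33
3378 + c(197) = 3378 + 33 = 3411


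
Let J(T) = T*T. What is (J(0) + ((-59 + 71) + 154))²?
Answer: 27556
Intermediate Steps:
J(T) = T²
(J(0) + ((-59 + 71) + 154))² = (0² + ((-59 + 71) + 154))² = (0 + (12 + 154))² = (0 + 166)² = 166² = 27556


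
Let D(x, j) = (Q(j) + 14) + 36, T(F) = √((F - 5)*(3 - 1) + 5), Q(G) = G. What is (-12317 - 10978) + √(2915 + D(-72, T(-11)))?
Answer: -23295 + √(2965 + 3*I*√3) ≈ -23241.0 + 0.047713*I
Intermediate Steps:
T(F) = √(-5 + 2*F) (T(F) = √((-5 + F)*2 + 5) = √((-10 + 2*F) + 5) = √(-5 + 2*F))
D(x, j) = 50 + j (D(x, j) = (j + 14) + 36 = (14 + j) + 36 = 50 + j)
(-12317 - 10978) + √(2915 + D(-72, T(-11))) = (-12317 - 10978) + √(2915 + (50 + √(-5 + 2*(-11)))) = -23295 + √(2915 + (50 + √(-5 - 22))) = -23295 + √(2915 + (50 + √(-27))) = -23295 + √(2915 + (50 + 3*I*√3)) = -23295 + √(2965 + 3*I*√3)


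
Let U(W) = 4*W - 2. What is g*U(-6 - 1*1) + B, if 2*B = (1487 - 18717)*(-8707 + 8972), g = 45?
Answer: -2284325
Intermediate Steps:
U(W) = -2 + 4*W
B = -2282975 (B = ((1487 - 18717)*(-8707 + 8972))/2 = (-17230*265)/2 = (1/2)*(-4565950) = -2282975)
g*U(-6 - 1*1) + B = 45*(-2 + 4*(-6 - 1*1)) - 2282975 = 45*(-2 + 4*(-6 - 1)) - 2282975 = 45*(-2 + 4*(-7)) - 2282975 = 45*(-2 - 28) - 2282975 = 45*(-30) - 2282975 = -1350 - 2282975 = -2284325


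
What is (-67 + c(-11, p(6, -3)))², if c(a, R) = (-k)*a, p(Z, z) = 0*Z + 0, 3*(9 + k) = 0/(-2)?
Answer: 27556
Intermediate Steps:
k = -9 (k = -9 + (0/(-2))/3 = -9 + (0*(-½))/3 = -9 + (⅓)*0 = -9 + 0 = -9)
p(Z, z) = 0 (p(Z, z) = 0 + 0 = 0)
c(a, R) = 9*a (c(a, R) = (-1*(-9))*a = 9*a)
(-67 + c(-11, p(6, -3)))² = (-67 + 9*(-11))² = (-67 - 99)² = (-166)² = 27556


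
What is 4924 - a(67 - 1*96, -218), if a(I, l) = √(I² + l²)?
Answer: 4924 - √48365 ≈ 4704.1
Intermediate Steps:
4924 - a(67 - 1*96, -218) = 4924 - √((67 - 1*96)² + (-218)²) = 4924 - √((67 - 96)² + 47524) = 4924 - √((-29)² + 47524) = 4924 - √(841 + 47524) = 4924 - √48365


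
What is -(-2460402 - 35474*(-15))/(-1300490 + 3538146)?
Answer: 482073/559414 ≈ 0.86175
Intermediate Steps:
-(-2460402 - 35474*(-15))/(-1300490 + 3538146) = -(-2460402 + 532110)/2237656 = -(-1928292)/2237656 = -1*(-482073/559414) = 482073/559414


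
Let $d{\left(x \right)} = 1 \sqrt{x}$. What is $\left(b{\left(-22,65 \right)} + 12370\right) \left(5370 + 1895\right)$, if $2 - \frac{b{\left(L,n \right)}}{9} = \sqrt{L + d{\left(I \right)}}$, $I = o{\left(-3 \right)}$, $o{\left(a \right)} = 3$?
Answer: $89998820 - 65385 \sqrt{-22 + \sqrt{3}} \approx 8.9999 \cdot 10^{7} - 2.9436 \cdot 10^{5} i$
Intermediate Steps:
$I = 3$
$d{\left(x \right)} = \sqrt{x}$
$b{\left(L,n \right)} = 18 - 9 \sqrt{L + \sqrt{3}}$
$\left(b{\left(-22,65 \right)} + 12370\right) \left(5370 + 1895\right) = \left(\left(18 - 9 \sqrt{-22 + \sqrt{3}}\right) + 12370\right) \left(5370 + 1895\right) = \left(12388 - 9 \sqrt{-22 + \sqrt{3}}\right) 7265 = 89998820 - 65385 \sqrt{-22 + \sqrt{3}}$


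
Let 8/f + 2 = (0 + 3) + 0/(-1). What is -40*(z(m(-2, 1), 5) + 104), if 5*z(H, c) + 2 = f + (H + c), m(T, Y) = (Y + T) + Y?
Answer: -4248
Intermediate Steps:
m(T, Y) = T + 2*Y (m(T, Y) = (T + Y) + Y = T + 2*Y)
f = 8 (f = 8/(-2 + ((0 + 3) + 0/(-1))) = 8/(-2 + (3 + 0*(-1))) = 8/(-2 + (3 + 0)) = 8/(-2 + 3) = 8/1 = 8*1 = 8)
z(H, c) = 6/5 + H/5 + c/5 (z(H, c) = -⅖ + (8 + (H + c))/5 = -⅖ + (8 + H + c)/5 = -⅖ + (8/5 + H/5 + c/5) = 6/5 + H/5 + c/5)
-40*(z(m(-2, 1), 5) + 104) = -40*((6/5 + (-2 + 2*1)/5 + (⅕)*5) + 104) = -40*((6/5 + (-2 + 2)/5 + 1) + 104) = -40*((6/5 + (⅕)*0 + 1) + 104) = -40*((6/5 + 0 + 1) + 104) = -40*(11/5 + 104) = -40*531/5 = -4248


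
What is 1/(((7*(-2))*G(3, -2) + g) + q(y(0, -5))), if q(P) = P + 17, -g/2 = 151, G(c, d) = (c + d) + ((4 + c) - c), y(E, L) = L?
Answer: -1/360 ≈ -0.0027778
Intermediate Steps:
G(c, d) = 4 + c + d (G(c, d) = (c + d) + 4 = 4 + c + d)
g = -302 (g = -2*151 = -302)
q(P) = 17 + P
1/(((7*(-2))*G(3, -2) + g) + q(y(0, -5))) = 1/(((7*(-2))*(4 + 3 - 2) - 302) + (17 - 5)) = 1/((-14*5 - 302) + 12) = 1/((-70 - 302) + 12) = 1/(-372 + 12) = 1/(-360) = -1/360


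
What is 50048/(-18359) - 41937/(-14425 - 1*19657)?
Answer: -935814553/625711438 ≈ -1.4956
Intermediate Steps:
50048/(-18359) - 41937/(-14425 - 1*19657) = 50048*(-1/18359) - 41937/(-14425 - 19657) = -50048/18359 - 41937/(-34082) = -50048/18359 - 41937*(-1/34082) = -50048/18359 + 41937/34082 = -935814553/625711438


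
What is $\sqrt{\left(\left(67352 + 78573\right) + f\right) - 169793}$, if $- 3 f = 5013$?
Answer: $i \sqrt{25539} \approx 159.81 i$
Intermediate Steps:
$f = -1671$ ($f = \left(- \frac{1}{3}\right) 5013 = -1671$)
$\sqrt{\left(\left(67352 + 78573\right) + f\right) - 169793} = \sqrt{\left(\left(67352 + 78573\right) - 1671\right) - 169793} = \sqrt{\left(145925 - 1671\right) - 169793} = \sqrt{144254 - 169793} = \sqrt{-25539} = i \sqrt{25539}$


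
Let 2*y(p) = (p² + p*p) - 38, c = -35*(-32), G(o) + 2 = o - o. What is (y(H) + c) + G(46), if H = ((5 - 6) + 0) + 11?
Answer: 1199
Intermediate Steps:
G(o) = -2 (G(o) = -2 + (o - o) = -2 + 0 = -2)
c = 1120
H = 10 (H = (-1 + 0) + 11 = -1 + 11 = 10)
y(p) = -19 + p² (y(p) = ((p² + p*p) - 38)/2 = ((p² + p²) - 38)/2 = (2*p² - 38)/2 = (-38 + 2*p²)/2 = -19 + p²)
(y(H) + c) + G(46) = ((-19 + 10²) + 1120) - 2 = ((-19 + 100) + 1120) - 2 = (81 + 1120) - 2 = 1201 - 2 = 1199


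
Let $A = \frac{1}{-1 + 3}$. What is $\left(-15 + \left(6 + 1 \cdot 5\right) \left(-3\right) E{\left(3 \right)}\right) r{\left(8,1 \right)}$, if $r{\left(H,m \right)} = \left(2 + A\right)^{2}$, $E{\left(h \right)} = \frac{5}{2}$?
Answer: $- \frac{4875}{8} \approx -609.38$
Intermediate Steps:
$E{\left(h \right)} = \frac{5}{2}$ ($E{\left(h \right)} = 5 \cdot \frac{1}{2} = \frac{5}{2}$)
$A = \frac{1}{2} \approx 0.5$
$r{\left(H,m \right)} = \frac{25}{4}$ ($r{\left(H,m \right)} = \left(2 + \frac{1}{2}\right)^{2} = \left(\frac{5}{2}\right)^{2} = \frac{25}{4}$)
$\left(-15 + \left(6 + 1 \cdot 5\right) \left(-3\right) E{\left(3 \right)}\right) r{\left(8,1 \right)} = \left(-15 + \left(6 + 1 \cdot 5\right) \left(-3\right) \frac{5}{2}\right) \frac{25}{4} = \left(-15 + \left(6 + 5\right) \left(-3\right) \frac{5}{2}\right) \frac{25}{4} = \left(-15 + 11 \left(-3\right) \frac{5}{2}\right) \frac{25}{4} = \left(-15 - \frac{165}{2}\right) \frac{25}{4} = \left(- \frac{195}{2}\right) \frac{25}{4} = - \frac{4875}{8}$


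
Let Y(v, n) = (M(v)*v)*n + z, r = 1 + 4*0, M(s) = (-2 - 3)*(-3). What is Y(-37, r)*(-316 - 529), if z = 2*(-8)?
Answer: 482495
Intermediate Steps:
M(s) = 15 (M(s) = -5*(-3) = 15)
z = -16
r = 1 (r = 1 + 0 = 1)
Y(v, n) = -16 + 15*n*v (Y(v, n) = (15*v)*n - 16 = 15*n*v - 16 = -16 + 15*n*v)
Y(-37, r)*(-316 - 529) = (-16 + 15*1*(-37))*(-316 - 529) = (-16 - 555)*(-845) = -571*(-845) = 482495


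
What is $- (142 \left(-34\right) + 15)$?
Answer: $4813$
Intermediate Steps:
$- (142 \left(-34\right) + 15) = - (-4828 + 15) = \left(-1\right) \left(-4813\right) = 4813$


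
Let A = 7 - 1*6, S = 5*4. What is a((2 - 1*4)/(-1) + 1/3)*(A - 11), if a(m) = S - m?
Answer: -530/3 ≈ -176.67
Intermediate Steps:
S = 20
A = 1 (A = 7 - 6 = 1)
a(m) = 20 - m
a((2 - 1*4)/(-1) + 1/3)*(A - 11) = (20 - ((2 - 1*4)/(-1) + 1/3))*(1 - 11) = (20 - ((2 - 4)*(-1) + 1*(1/3)))*(-10) = (20 - (-2*(-1) + 1/3))*(-10) = (20 - (2 + 1/3))*(-10) = (20 - 1*7/3)*(-10) = (20 - 7/3)*(-10) = (53/3)*(-10) = -530/3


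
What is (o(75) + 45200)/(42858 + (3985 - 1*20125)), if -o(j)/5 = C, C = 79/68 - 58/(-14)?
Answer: 7167525/4239256 ≈ 1.6908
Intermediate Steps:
C = 2525/476 (C = 79*(1/68) - 58*(-1/14) = 79/68 + 29/7 = 2525/476 ≈ 5.3046)
o(j) = -12625/476 (o(j) = -5*2525/476 = -12625/476)
(o(75) + 45200)/(42858 + (3985 - 1*20125)) = (-12625/476 + 45200)/(42858 + (3985 - 1*20125)) = 21502575/(476*(42858 + (3985 - 20125))) = 21502575/(476*(42858 - 16140)) = (21502575/476)/26718 = (21502575/476)*(1/26718) = 7167525/4239256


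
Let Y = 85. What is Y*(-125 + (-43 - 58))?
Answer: -19210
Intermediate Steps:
Y*(-125 + (-43 - 58)) = 85*(-125 + (-43 - 58)) = 85*(-125 - 101) = 85*(-226) = -19210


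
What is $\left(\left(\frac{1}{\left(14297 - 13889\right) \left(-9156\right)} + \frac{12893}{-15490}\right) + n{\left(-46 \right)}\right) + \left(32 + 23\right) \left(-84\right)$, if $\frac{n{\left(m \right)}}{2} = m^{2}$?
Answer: $- \frac{11249928241457}{28932593760} \approx -388.83$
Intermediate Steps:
$n{\left(m \right)} = 2 m^{2}$
$\left(\left(\frac{1}{\left(14297 - 13889\right) \left(-9156\right)} + \frac{12893}{-15490}\right) + n{\left(-46 \right)}\right) + \left(32 + 23\right) \left(-84\right) = \left(\left(\frac{1}{\left(14297 - 13889\right) \left(-9156\right)} + \frac{12893}{-15490}\right) + 2 \left(-46\right)^{2}\right) + \left(32 + 23\right) \left(-84\right) = \left(\left(\frac{1}{408} \left(- \frac{1}{9156}\right) + 12893 \left(- \frac{1}{15490}\right)\right) + 2 \cdot 2116\right) + 55 \left(-84\right) = \left(\left(\frac{1}{408} \left(- \frac{1}{9156}\right) - \frac{12893}{15490}\right) + 4232\right) - 4620 = \left(\left(- \frac{1}{3735648} - \frac{12893}{15490}\right) + 4232\right) - 4620 = \left(- \frac{24081862577}{28932593760} + 4232\right) - 4620 = \frac{122418654929743}{28932593760} - 4620 = - \frac{11249928241457}{28932593760}$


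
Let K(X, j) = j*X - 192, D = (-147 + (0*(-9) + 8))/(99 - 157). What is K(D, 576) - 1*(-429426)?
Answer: 12487818/29 ≈ 4.3061e+5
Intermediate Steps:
D = 139/58 (D = (-147 + (0 + 8))/(-58) = (-147 + 8)*(-1/58) = -139*(-1/58) = 139/58 ≈ 2.3966)
K(X, j) = -192 + X*j (K(X, j) = X*j - 192 = -192 + X*j)
K(D, 576) - 1*(-429426) = (-192 + (139/58)*576) - 1*(-429426) = (-192 + 40032/29) + 429426 = 34464/29 + 429426 = 12487818/29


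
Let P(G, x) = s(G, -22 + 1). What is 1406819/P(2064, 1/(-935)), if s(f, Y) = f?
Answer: 1406819/2064 ≈ 681.60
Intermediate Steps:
P(G, x) = G
1406819/P(2064, 1/(-935)) = 1406819/2064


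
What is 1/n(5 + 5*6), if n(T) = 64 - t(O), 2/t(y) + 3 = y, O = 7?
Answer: 2/127 ≈ 0.015748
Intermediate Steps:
t(y) = 2/(-3 + y)
n(T) = 127/2 (n(T) = 64 - 2/(-3 + 7) = 64 - 2/4 = 64 - 1*1/2 = 64 - 1/2 = 127/2)
1/n(5 + 5*6) = 1/(127/2) = 2/127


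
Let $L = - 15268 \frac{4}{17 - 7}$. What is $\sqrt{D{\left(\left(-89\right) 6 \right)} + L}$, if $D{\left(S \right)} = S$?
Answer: $\frac{i \sqrt{166030}}{5} \approx 81.494 i$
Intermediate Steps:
$L = - \frac{30536}{5}$ ($L = - 15268 \cdot \frac{4}{10} = - 15268 \cdot 4 \cdot \frac{1}{10} = \left(-15268\right) \frac{2}{5} = - \frac{30536}{5} \approx -6107.2$)
$\sqrt{D{\left(\left(-89\right) 6 \right)} + L} = \sqrt{\left(-89\right) 6 - \frac{30536}{5}} = \sqrt{-534 - \frac{30536}{5}} = \sqrt{- \frac{33206}{5}} = \frac{i \sqrt{166030}}{5}$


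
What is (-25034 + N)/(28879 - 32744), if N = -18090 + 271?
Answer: 42853/3865 ≈ 11.087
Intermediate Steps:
N = -17819
(-25034 + N)/(28879 - 32744) = (-25034 - 17819)/(28879 - 32744) = -42853/(-3865) = -42853*(-1/3865) = 42853/3865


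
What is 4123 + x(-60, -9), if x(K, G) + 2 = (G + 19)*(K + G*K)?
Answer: 8921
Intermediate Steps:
x(K, G) = -2 + (19 + G)*(K + G*K) (x(K, G) = -2 + (G + 19)*(K + G*K) = -2 + (19 + G)*(K + G*K))
4123 + x(-60, -9) = 4123 + (-2 + 19*(-60) - 60*(-9)**2 + 20*(-9)*(-60)) = 4123 + (-2 - 1140 - 60*81 + 10800) = 4123 + (-2 - 1140 - 4860 + 10800) = 4123 + 4798 = 8921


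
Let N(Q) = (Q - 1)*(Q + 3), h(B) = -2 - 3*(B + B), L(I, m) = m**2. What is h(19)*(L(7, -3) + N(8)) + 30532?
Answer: 20556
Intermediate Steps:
h(B) = -2 - 6*B
N(Q) = (-1 + Q)*(3 + Q)
h(19)*(L(7, -3) + N(8)) + 30532 = (-2 - 6*19)*((-3)**2 + (-3 + 8**2 + 2*8)) + 30532 = (-2 - 114)*(9 + (-3 + 64 + 16)) + 30532 = -116*(9 + 77) + 30532 = -116*86 + 30532 = -9976 + 30532 = 20556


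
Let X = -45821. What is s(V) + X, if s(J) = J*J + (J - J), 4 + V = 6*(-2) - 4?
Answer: -45421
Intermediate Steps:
V = -20 (V = -4 + (6*(-2) - 4) = -4 + (-12 - 4) = -4 - 16 = -20)
s(J) = J² (s(J) = J² + 0 = J²)
s(V) + X = (-20)² - 45821 = 400 - 45821 = -45421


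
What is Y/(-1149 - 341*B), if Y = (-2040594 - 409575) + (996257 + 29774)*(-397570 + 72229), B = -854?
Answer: -66762480348/58013 ≈ -1.1508e+6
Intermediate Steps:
Y = -333812401740 (Y = -2450169 + 1026031*(-325341) = -2450169 - 333809951571 = -333812401740)
Y/(-1149 - 341*B) = -333812401740/(-1149 - 341*(-854)) = -333812401740/(-1149 + 291214) = -333812401740/290065 = -333812401740*1/290065 = -66762480348/58013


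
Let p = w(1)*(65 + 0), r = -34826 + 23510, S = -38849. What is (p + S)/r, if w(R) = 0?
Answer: 38849/11316 ≈ 3.4331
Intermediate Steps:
r = -11316
p = 0 (p = 0*(65 + 0) = 0*65 = 0)
(p + S)/r = (0 - 38849)/(-11316) = -38849*(-1/11316) = 38849/11316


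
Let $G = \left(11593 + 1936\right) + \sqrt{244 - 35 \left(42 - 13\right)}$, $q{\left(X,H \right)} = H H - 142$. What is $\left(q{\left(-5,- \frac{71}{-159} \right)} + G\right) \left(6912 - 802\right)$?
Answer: $\frac{2067879324680}{25281} + 6110 i \sqrt{771} \approx 8.1796 \cdot 10^{7} + 1.6966 \cdot 10^{5} i$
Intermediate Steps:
$q{\left(X,H \right)} = -142 + H^{2}$ ($q{\left(X,H \right)} = H^{2} - 142 = -142 + H^{2}$)
$G = 13529 + i \sqrt{771}$ ($G = 13529 + \sqrt{244 - 1015} = 13529 + \sqrt{-771} = 13529 + i \sqrt{771} \approx 13529.0 + 27.767 i$)
$\left(q{\left(-5,- \frac{71}{-159} \right)} + G\right) \left(6912 - 802\right) = \left(\left(-142 + \left(- \frac{71}{-159}\right)^{2}\right) + \left(13529 + i \sqrt{771}\right)\right) \left(6912 - 802\right) = \left(\left(-142 + \left(\left(-71\right) \left(- \frac{1}{159}\right)\right)^{2}\right) + \left(13529 + i \sqrt{771}\right)\right) 6110 = \left(\left(-142 + \left(\frac{71}{159}\right)^{2}\right) + \left(13529 + i \sqrt{771}\right)\right) 6110 = \left(\left(-142 + \frac{5041}{25281}\right) + \left(13529 + i \sqrt{771}\right)\right) 6110 = \left(- \frac{3584861}{25281} + \left(13529 + i \sqrt{771}\right)\right) 6110 = \left(\frac{338441788}{25281} + i \sqrt{771}\right) 6110 = \frac{2067879324680}{25281} + 6110 i \sqrt{771}$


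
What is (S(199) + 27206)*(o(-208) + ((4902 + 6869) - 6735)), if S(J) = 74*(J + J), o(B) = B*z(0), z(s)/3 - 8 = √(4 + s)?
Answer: -68216232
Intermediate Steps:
z(s) = 24 + 3*√(4 + s)
o(B) = 30*B (o(B) = B*(24 + 3*√(4 + 0)) = B*(24 + 3*√4) = B*(24 + 3*2) = B*(24 + 6) = B*30 = 30*B)
S(J) = 148*J (S(J) = 74*(2*J) = 148*J)
(S(199) + 27206)*(o(-208) + ((4902 + 6869) - 6735)) = (148*199 + 27206)*(30*(-208) + ((4902 + 6869) - 6735)) = (29452 + 27206)*(-6240 + (11771 - 6735)) = 56658*(-6240 + 5036) = 56658*(-1204) = -68216232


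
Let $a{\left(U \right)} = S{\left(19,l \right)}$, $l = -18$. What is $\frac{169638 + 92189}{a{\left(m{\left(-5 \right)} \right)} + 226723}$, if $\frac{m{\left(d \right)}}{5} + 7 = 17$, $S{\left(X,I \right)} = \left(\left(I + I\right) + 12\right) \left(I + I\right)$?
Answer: $\frac{261827}{227587} \approx 1.1504$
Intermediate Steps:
$S{\left(X,I \right)} = 2 I \left(12 + 2 I\right)$ ($S{\left(X,I \right)} = \left(2 I + 12\right) 2 I = \left(12 + 2 I\right) 2 I = 2 I \left(12 + 2 I\right)$)
$m{\left(d \right)} = 50$ ($m{\left(d \right)} = -35 + 5 \cdot 17 = -35 + 85 = 50$)
$a{\left(U \right)} = 864$ ($a{\left(U \right)} = 4 \left(-18\right) \left(6 - 18\right) = 4 \left(-18\right) \left(-12\right) = 864$)
$\frac{169638 + 92189}{a{\left(m{\left(-5 \right)} \right)} + 226723} = \frac{169638 + 92189}{864 + 226723} = \frac{261827}{227587}$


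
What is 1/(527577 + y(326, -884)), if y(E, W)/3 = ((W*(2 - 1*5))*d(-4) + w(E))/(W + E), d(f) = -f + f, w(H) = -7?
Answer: 186/98129329 ≈ 1.8955e-6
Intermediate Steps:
d(f) = 0
y(E, W) = -21/(E + W) (y(E, W) = 3*(((W*(2 - 1*5))*0 - 7)/(W + E)) = 3*(((W*(2 - 5))*0 - 7)/(E + W)) = 3*(((W*(-3))*0 - 7)/(E + W)) = 3*((-3*W*0 - 7)/(E + W)) = 3*((0 - 7)/(E + W)) = 3*(-7/(E + W)) = -21/(E + W))
1/(527577 + y(326, -884)) = 1/(527577 - 21/(326 - 884)) = 1/(527577 - 21/(-558)) = 1/(527577 - 21*(-1/558)) = 1/(527577 + 7/186) = 1/(98129329/186) = 186/98129329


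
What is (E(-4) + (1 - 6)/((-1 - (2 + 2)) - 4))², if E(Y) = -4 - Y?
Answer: 25/81 ≈ 0.30864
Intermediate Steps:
(E(-4) + (1 - 6)/((-1 - (2 + 2)) - 4))² = ((-4 - 1*(-4)) + (1 - 6)/((-1 - (2 + 2)) - 4))² = ((-4 + 4) - 5/((-1 - 1*4) - 4))² = (0 - 5/((-1 - 4) - 4))² = (0 - 5/(-5 - 4))² = (0 - 5/(-9))² = (0 - 5*(-⅑))² = (0 + 5/9)² = (5/9)² = 25/81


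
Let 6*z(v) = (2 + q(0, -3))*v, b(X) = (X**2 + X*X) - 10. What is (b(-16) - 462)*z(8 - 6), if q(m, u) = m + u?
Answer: -40/3 ≈ -13.333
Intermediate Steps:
b(X) = -10 + 2*X**2 (b(X) = (X**2 + X**2) - 10 = 2*X**2 - 10 = -10 + 2*X**2)
z(v) = -v/6 (z(v) = ((2 + (0 - 3))*v)/6 = ((2 - 3)*v)/6 = (-v)/6 = -v/6)
(b(-16) - 462)*z(8 - 6) = ((-10 + 2*(-16)**2) - 462)*(-(8 - 6)/6) = ((-10 + 2*256) - 462)*(-1/6*2) = ((-10 + 512) - 462)*(-1/3) = (502 - 462)*(-1/3) = 40*(-1/3) = -40/3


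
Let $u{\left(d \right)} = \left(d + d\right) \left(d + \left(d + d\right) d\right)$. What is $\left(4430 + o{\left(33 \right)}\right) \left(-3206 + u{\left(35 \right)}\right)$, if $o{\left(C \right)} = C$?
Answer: $762030472$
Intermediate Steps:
$u{\left(d \right)} = 2 d \left(d + 2 d^{2}\right)$ ($u{\left(d \right)} = 2 d \left(d + 2 d d\right) = 2 d \left(d + 2 d^{2}\right)$)
$\left(4430 + o{\left(33 \right)}\right) \left(-3206 + u{\left(35 \right)}\right) = \left(4430 + 33\right) \left(-3206 + 35^{2} \left(2 + 4 \cdot 35\right)\right) = 4463 \left(-3206 + 1225 \left(2 + 140\right)\right) = 4463 \left(-3206 + 1225 \cdot 142\right) = 4463 \left(-3206 + 173950\right) = 4463 \cdot 170744 = 762030472$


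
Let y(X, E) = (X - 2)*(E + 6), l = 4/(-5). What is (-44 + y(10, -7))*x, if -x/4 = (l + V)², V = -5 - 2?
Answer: 316368/25 ≈ 12655.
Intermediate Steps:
l = -⅘ (l = 4*(-⅕) = -⅘ ≈ -0.80000)
y(X, E) = (-2 + X)*(6 + E)
V = -7
x = -6084/25 (x = -4*(-⅘ - 7)² = -4*(-39/5)² = -4*1521/25 = -6084/25 ≈ -243.36)
(-44 + y(10, -7))*x = (-44 + (-12 - 2*(-7) + 6*10 - 7*10))*(-6084/25) = (-44 + (-12 + 14 + 60 - 70))*(-6084/25) = (-44 - 8)*(-6084/25) = -52*(-6084/25) = 316368/25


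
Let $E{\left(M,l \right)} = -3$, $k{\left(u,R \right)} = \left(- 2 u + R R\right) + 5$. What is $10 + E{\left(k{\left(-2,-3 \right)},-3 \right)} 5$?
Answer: $-5$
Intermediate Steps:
$k{\left(u,R \right)} = 5 + R^{2} - 2 u$ ($k{\left(u,R \right)} = \left(- 2 u + R^{2}\right) + 5 = \left(R^{2} - 2 u\right) + 5 = 5 + R^{2} - 2 u$)
$10 + E{\left(k{\left(-2,-3 \right)},-3 \right)} 5 = 10 - 15 = -5$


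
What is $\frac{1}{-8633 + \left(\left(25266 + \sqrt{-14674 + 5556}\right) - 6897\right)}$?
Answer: $\frac{4868}{47399407} - \frac{i \sqrt{9118}}{94798814} \approx 0.0001027 - 1.0073 \cdot 10^{-6} i$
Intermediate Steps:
$\frac{1}{-8633 + \left(\left(25266 + \sqrt{-14674 + 5556}\right) - 6897\right)} = \frac{1}{-8633 + \left(\left(25266 + \sqrt{-9118}\right) - 6897\right)} = \frac{1}{-8633 + \left(\left(25266 + i \sqrt{9118}\right) - 6897\right)} = \frac{1}{-8633 + \left(18369 + i \sqrt{9118}\right)} = \frac{1}{9736 + i \sqrt{9118}}$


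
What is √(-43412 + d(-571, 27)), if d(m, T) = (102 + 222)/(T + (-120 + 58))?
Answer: 8*I*√831110/35 ≈ 208.38*I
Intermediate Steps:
d(m, T) = 324/(-62 + T) (d(m, T) = 324/(T - 62) = 324/(-62 + T))
√(-43412 + d(-571, 27)) = √(-43412 + 324/(-62 + 27)) = √(-43412 + 324/(-35)) = √(-43412 + 324*(-1/35)) = √(-43412 - 324/35) = √(-1519744/35) = 8*I*√831110/35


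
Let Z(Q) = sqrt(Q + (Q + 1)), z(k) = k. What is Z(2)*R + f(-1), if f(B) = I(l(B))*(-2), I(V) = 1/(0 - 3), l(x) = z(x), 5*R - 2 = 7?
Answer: 2/3 + 9*sqrt(5)/5 ≈ 4.6916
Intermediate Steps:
R = 9/5 (R = 2/5 + (1/5)*7 = 2/5 + 7/5 = 9/5 ≈ 1.8000)
l(x) = x
I(V) = -1/3 (I(V) = 1/(-3) = -1/3)
f(B) = 2/3 (f(B) = -1/3*(-2) = 2/3)
Z(Q) = sqrt(1 + 2*Q) (Z(Q) = sqrt(Q + (1 + Q)) = sqrt(1 + 2*Q))
Z(2)*R + f(-1) = sqrt(1 + 2*2)*(9/5) + 2/3 = sqrt(1 + 4)*(9/5) + 2/3 = sqrt(5)*(9/5) + 2/3 = 9*sqrt(5)/5 + 2/3 = 2/3 + 9*sqrt(5)/5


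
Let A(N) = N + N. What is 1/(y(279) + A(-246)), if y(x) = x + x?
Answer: 1/66 ≈ 0.015152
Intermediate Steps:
y(x) = 2*x
A(N) = 2*N
1/(y(279) + A(-246)) = 1/(2*279 + 2*(-246)) = 1/(558 - 492) = 1/66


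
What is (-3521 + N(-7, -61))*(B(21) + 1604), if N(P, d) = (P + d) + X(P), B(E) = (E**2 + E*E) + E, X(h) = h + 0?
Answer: -9015172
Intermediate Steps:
X(h) = h
B(E) = E + 2*E**2 (B(E) = (E**2 + E**2) + E = 2*E**2 + E = E + 2*E**2)
N(P, d) = d + 2*P (N(P, d) = (P + d) + P = d + 2*P)
(-3521 + N(-7, -61))*(B(21) + 1604) = (-3521 + (-61 + 2*(-7)))*(21*(1 + 2*21) + 1604) = (-3521 + (-61 - 14))*(21*(1 + 42) + 1604) = (-3521 - 75)*(21*43 + 1604) = -3596*(903 + 1604) = -3596*2507 = -9015172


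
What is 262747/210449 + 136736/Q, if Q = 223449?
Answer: 87486508867/47024618601 ≈ 1.8604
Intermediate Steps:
262747/210449 + 136736/Q = 262747/210449 + 136736/223449 = 87486508867/47024618601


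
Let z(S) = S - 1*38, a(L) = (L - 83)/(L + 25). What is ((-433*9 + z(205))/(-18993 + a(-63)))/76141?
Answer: 35435/13735607977 ≈ 2.5798e-6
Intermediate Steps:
a(L) = (-83 + L)/(25 + L)
z(S) = -38 + S (z(S) = S - 38 = -38 + S)
((-433*9 + z(205))/(-18993 + a(-63)))/76141 = ((-433*9 + (-38 + 205))/(-18993 + (-83 - 63)/(25 - 63)))/76141 = ((-3897 + 167)/(-18993 - 146/(-38)))*(1/76141) = -3730/(-18993 - 1/38*(-146))*(1/76141) = -3730/(-18993 + 73/19)*(1/76141) = -3730/(-360794/19)*(1/76141) = -3730*(-19/360794)*(1/76141) = (35435/180397)*(1/76141) = 35435/13735607977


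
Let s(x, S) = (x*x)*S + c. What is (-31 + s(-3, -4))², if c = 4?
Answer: 3969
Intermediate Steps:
s(x, S) = 4 + S*x² (s(x, S) = (x*x)*S + 4 = x²*S + 4 = S*x² + 4 = 4 + S*x²)
(-31 + s(-3, -4))² = (-31 + (4 - 4*(-3)²))² = (-31 + (4 - 4*9))² = (-31 + (4 - 36))² = (-31 - 32)² = (-63)² = 3969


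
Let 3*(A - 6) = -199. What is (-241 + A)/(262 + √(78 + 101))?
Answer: -236848/205395 + 904*√179/205395 ≈ -1.0942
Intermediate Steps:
A = -181/3 (A = 6 + (⅓)*(-199) = 6 - 199/3 = -181/3 ≈ -60.333)
(-241 + A)/(262 + √(78 + 101)) = (-241 - 181/3)/(262 + √(78 + 101)) = -904/(3*(262 + √179))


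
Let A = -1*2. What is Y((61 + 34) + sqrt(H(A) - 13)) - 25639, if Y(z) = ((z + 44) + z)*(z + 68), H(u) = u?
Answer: 12473 + 560*I*sqrt(15) ≈ 12473.0 + 2168.9*I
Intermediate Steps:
A = -2
Y(z) = (44 + 2*z)*(68 + z) (Y(z) = ((44 + z) + z)*(68 + z) = (44 + 2*z)*(68 + z))
Y((61 + 34) + sqrt(H(A) - 13)) - 25639 = (2992 + 2*((61 + 34) + sqrt(-2 - 13))**2 + 180*((61 + 34) + sqrt(-2 - 13))) - 25639 = (2992 + 2*(95 + sqrt(-15))**2 + 180*(95 + sqrt(-15))) - 25639 = (2992 + 2*(95 + I*sqrt(15))**2 + 180*(95 + I*sqrt(15))) - 25639 = (2992 + 2*(95 + I*sqrt(15))**2 + (17100 + 180*I*sqrt(15))) - 25639 = (20092 + 2*(95 + I*sqrt(15))**2 + 180*I*sqrt(15)) - 25639 = -5547 + 2*(95 + I*sqrt(15))**2 + 180*I*sqrt(15)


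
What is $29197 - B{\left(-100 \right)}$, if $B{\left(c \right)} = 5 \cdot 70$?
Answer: $28847$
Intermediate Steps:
$B{\left(c \right)} = 350$
$29197 - B{\left(-100 \right)} = 29197 - 350 = 28847$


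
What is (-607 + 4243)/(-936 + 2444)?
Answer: 909/377 ≈ 2.4111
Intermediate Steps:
(-607 + 4243)/(-936 + 2444) = 3636/1508 = 3636*(1/1508) = 909/377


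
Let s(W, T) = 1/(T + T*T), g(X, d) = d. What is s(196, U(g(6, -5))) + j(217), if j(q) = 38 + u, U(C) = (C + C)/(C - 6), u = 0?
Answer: 8101/210 ≈ 38.576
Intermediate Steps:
U(C) = 2*C/(-6 + C) (U(C) = (2*C)/(-6 + C) = 2*C/(-6 + C))
s(W, T) = 1/(T + T²)
j(q) = 38 (j(q) = 38 + 0 = 38)
s(196, U(g(6, -5))) + j(217) = 1/(((2*(-5)/(-6 - 5)))*(1 + 2*(-5)/(-6 - 5))) + 38 = 1/(((2*(-5)/(-11)))*(1 + 2*(-5)/(-11))) + 38 = 1/(((2*(-5)*(-1/11)))*(1 + 2*(-5)*(-1/11))) + 38 = 1/((10/11)*(1 + 10/11)) + 38 = 11/(10*(21/11)) + 38 = (11/10)*(11/21) + 38 = 121/210 + 38 = 8101/210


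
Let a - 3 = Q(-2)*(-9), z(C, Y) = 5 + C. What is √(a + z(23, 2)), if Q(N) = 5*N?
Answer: 11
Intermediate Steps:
a = 93 (a = 3 + (5*(-2))*(-9) = 3 - 10*(-9) = 3 + 90 = 93)
√(a + z(23, 2)) = √(93 + (5 + 23)) = √(93 + 28) = √121 = 11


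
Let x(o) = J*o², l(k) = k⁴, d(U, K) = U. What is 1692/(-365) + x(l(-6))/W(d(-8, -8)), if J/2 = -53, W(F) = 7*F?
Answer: 8123031036/2555 ≈ 3.1793e+6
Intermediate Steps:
J = -106 (J = 2*(-53) = -106)
x(o) = -106*o²
1692/(-365) + x(l(-6))/W(d(-8, -8)) = 1692/(-365) + (-106*((-6)⁴)²)/((7*(-8))) = 1692*(-1/365) - 106*1296²/(-56) = -1692/365 - 106*1679616*(-1/56) = -1692/365 - 178039296*(-1/56) = -1692/365 + 22254912/7 = 8123031036/2555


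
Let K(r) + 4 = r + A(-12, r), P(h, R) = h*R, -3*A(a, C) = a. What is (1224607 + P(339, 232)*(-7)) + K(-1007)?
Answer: 673064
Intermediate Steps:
A(a, C) = -a/3
P(h, R) = R*h
K(r) = r (K(r) = -4 + (r - 1/3*(-12)) = -4 + (r + 4) = -4 + (4 + r) = r)
(1224607 + P(339, 232)*(-7)) + K(-1007) = (1224607 + (232*339)*(-7)) - 1007 = (1224607 + 78648*(-7)) - 1007 = (1224607 - 550536) - 1007 = 674071 - 1007 = 673064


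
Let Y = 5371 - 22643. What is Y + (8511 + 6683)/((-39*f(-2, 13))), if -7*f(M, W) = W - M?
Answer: -9997762/585 ≈ -17090.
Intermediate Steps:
f(M, W) = -W/7 + M/7 (f(M, W) = -(W - M)/7 = -W/7 + M/7)
Y = -17272
Y + (8511 + 6683)/((-39*f(-2, 13))) = -17272 + (8511 + 6683)/((-39*(-⅐*13 + (⅐)*(-2)))) = -17272 + 15194/((-39*(-13/7 - 2/7))) = -17272 + 15194/((-39*(-15/7))) = -17272 + 15194/(585/7) = -17272 + 15194*(7/585) = -17272 + 106358/585 = -9997762/585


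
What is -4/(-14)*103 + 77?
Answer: 745/7 ≈ 106.43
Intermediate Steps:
-4/(-14)*103 + 77 = -4*(-1/14)*103 + 77 = (2/7)*103 + 77 = 206/7 + 77 = 745/7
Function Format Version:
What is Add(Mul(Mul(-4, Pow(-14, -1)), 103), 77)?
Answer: Rational(745, 7) ≈ 106.43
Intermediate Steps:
Add(Mul(Mul(-4, Pow(-14, -1)), 103), 77) = Add(Mul(Mul(-4, Rational(-1, 14)), 103), 77) = Add(Mul(Rational(2, 7), 103), 77) = Add(Rational(206, 7), 77) = Rational(745, 7)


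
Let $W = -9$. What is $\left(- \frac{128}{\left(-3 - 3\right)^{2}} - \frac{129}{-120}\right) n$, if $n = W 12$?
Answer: $\frac{2679}{10} \approx 267.9$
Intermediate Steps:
$n = -108$ ($n = \left(-9\right) 12 = -108$)
$\left(- \frac{128}{\left(-3 - 3\right)^{2}} - \frac{129}{-120}\right) n = \left(- \frac{128}{\left(-3 - 3\right)^{2}} - \frac{129}{-120}\right) \left(-108\right) = \left(- \frac{128}{\left(-6\right)^{2}} - - \frac{43}{40}\right) \left(-108\right) = \left(- \frac{128}{36} + \frac{43}{40}\right) \left(-108\right) = \left(\left(-128\right) \frac{1}{36} + \frac{43}{40}\right) \left(-108\right) = \left(- \frac{32}{9} + \frac{43}{40}\right) \left(-108\right) = \left(- \frac{893}{360}\right) \left(-108\right) = \frac{2679}{10}$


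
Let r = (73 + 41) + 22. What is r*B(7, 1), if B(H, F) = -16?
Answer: -2176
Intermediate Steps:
r = 136 (r = 114 + 22 = 136)
r*B(7, 1) = 136*(-16) = -2176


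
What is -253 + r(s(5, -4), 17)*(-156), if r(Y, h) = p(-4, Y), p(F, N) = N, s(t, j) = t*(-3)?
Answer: 2087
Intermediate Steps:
s(t, j) = -3*t
r(Y, h) = Y
-253 + r(s(5, -4), 17)*(-156) = -253 - 3*5*(-156) = -253 - 15*(-156) = -253 + 2340 = 2087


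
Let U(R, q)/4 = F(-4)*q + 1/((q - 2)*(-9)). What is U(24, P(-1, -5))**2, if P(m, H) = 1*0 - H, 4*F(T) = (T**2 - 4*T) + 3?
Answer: 22287841/729 ≈ 30573.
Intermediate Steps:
F(T) = 3/4 - T + T**2/4 (F(T) = ((T**2 - 4*T) + 3)/4 = (3 + T**2 - 4*T)/4 = 3/4 - T + T**2/4)
P(m, H) = -H (P(m, H) = 0 - H = -H)
U(R, q) = 35*q - 4/(9*(-2 + q)) (U(R, q) = 4*((3/4 - 1*(-4) + (1/4)*(-4)**2)*q + 1/((q - 2)*(-9))) = 4*((3/4 + 4 + (1/4)*16)*q - 1/9/(-2 + q)) = 4*((3/4 + 4 + 4)*q - 1/(9*(-2 + q))) = 4*(35*q/4 - 1/(9*(-2 + q))) = 4*(-1/(9*(-2 + q)) + 35*q/4) = 35*q - 4/(9*(-2 + q)))
U(24, P(-1, -5))**2 = ((-4 - (-630)*(-5) + 315*(-1*(-5))**2)/(9*(-2 - 1*(-5))))**2 = ((-4 - 630*5 + 315*5**2)/(9*(-2 + 5)))**2 = ((1/9)*(-4 - 3150 + 315*25)/3)**2 = ((1/9)*(1/3)*(-4 - 3150 + 7875))**2 = ((1/9)*(1/3)*4721)**2 = (4721/27)**2 = 22287841/729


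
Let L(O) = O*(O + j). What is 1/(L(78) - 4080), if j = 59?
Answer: 1/6606 ≈ 0.00015138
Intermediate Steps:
L(O) = O*(59 + O) (L(O) = O*(O + 59) = O*(59 + O))
1/(L(78) - 4080) = 1/(78*(59 + 78) - 4080) = 1/(78*137 - 4080) = 1/(10686 - 4080) = 1/6606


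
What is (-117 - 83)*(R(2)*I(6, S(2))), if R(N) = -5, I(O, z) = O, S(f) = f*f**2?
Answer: 6000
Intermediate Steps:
S(f) = f**3
(-117 - 83)*(R(2)*I(6, S(2))) = (-117 - 83)*(-5*6) = -200*(-30) = 6000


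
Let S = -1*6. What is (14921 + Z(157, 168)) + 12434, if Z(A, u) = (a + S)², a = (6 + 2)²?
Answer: 30719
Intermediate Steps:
a = 64 (a = 8² = 64)
S = -6
Z(A, u) = 3364 (Z(A, u) = (64 - 6)² = 58² = 3364)
(14921 + Z(157, 168)) + 12434 = (14921 + 3364) + 12434 = 18285 + 12434 = 30719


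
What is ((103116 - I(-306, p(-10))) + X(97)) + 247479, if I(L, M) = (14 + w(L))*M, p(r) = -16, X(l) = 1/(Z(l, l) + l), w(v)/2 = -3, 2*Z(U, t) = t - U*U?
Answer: 1598946156/4559 ≈ 3.5072e+5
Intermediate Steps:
Z(U, t) = t/2 - U²/2 (Z(U, t) = (t - U*U)/2 = (t - U²)/2 = t/2 - U²/2)
w(v) = -6 (w(v) = 2*(-3) = -6)
X(l) = 1/(-l²/2 + 3*l/2) (X(l) = 1/((l/2 - l²/2) + l) = 1/(-l²/2 + 3*l/2))
I(L, M) = 8*M (I(L, M) = (14 - 6)*M = 8*M)
((103116 - I(-306, p(-10))) + X(97)) + 247479 = ((103116 - 8*(-16)) - 2/(97*(-3 + 97))) + 247479 = ((103116 - 1*(-128)) - 2*1/97/94) + 247479 = ((103116 + 128) - 2*1/97*1/94) + 247479 = (103244 - 1/4559) + 247479 = 470689395/4559 + 247479 = 1598946156/4559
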